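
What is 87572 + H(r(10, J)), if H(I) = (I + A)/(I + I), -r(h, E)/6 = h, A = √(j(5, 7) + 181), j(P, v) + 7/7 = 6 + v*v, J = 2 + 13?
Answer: 175145/2 - √235/120 ≈ 87572.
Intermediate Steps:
J = 15
j(P, v) = 5 + v² (j(P, v) = -1 + (6 + v*v) = -1 + (6 + v²) = 5 + v²)
A = √235 (A = √((5 + 7²) + 181) = √((5 + 49) + 181) = √(54 + 181) = √235 ≈ 15.330)
r(h, E) = -6*h
H(I) = (I + √235)/(2*I) (H(I) = (I + √235)/(I + I) = (I + √235)/((2*I)) = (I + √235)*(1/(2*I)) = (I + √235)/(2*I))
87572 + H(r(10, J)) = 87572 + (-6*10 + √235)/(2*((-6*10))) = 87572 + (½)*(-60 + √235)/(-60) = 87572 + (½)*(-1/60)*(-60 + √235) = 87572 + (½ - √235/120) = 175145/2 - √235/120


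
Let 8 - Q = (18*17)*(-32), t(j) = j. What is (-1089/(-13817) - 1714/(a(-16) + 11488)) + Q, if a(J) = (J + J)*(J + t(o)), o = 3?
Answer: 805934723759/82238784 ≈ 9799.9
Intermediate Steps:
a(J) = 2*J*(3 + J) (a(J) = (J + J)*(J + 3) = (2*J)*(3 + J) = 2*J*(3 + J))
Q = 9800 (Q = 8 - 18*17*(-32) = 8 - 306*(-32) = 8 - 1*(-9792) = 8 + 9792 = 9800)
(-1089/(-13817) - 1714/(a(-16) + 11488)) + Q = (-1089/(-13817) - 1714/(2*(-16)*(3 - 16) + 11488)) + 9800 = (-1089*(-1/13817) - 1714/(2*(-16)*(-13) + 11488)) + 9800 = (1089/13817 - 1714/(416 + 11488)) + 9800 = (1089/13817 - 1714/11904) + 9800 = (1089/13817 - 1714*1/11904) + 9800 = (1089/13817 - 857/5952) + 9800 = -5359441/82238784 + 9800 = 805934723759/82238784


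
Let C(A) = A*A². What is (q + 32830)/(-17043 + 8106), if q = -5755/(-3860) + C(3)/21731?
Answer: -183597337595/49976693028 ≈ -3.6737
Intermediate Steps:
C(A) = A³
q = 25033225/16776332 (q = -5755/(-3860) + 3³/21731 = -5755*(-1/3860) + 27*(1/21731) = 1151/772 + 27/21731 = 25033225/16776332 ≈ 1.4922)
(q + 32830)/(-17043 + 8106) = (25033225/16776332 + 32830)/(-17043 + 8106) = (550792012785/16776332)/(-8937) = (550792012785/16776332)*(-1/8937) = -183597337595/49976693028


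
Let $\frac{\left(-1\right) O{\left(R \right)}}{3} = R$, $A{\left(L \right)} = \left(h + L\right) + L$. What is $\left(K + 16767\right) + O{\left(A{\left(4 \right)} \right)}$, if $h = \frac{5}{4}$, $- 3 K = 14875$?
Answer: $\frac{141371}{12} \approx 11781.0$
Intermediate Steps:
$K = - \frac{14875}{3}$ ($K = \left(- \frac{1}{3}\right) 14875 = - \frac{14875}{3} \approx -4958.3$)
$h = \frac{5}{4}$ ($h = 5 \cdot \frac{1}{4} = \frac{5}{4} \approx 1.25$)
$A{\left(L \right)} = \frac{5}{4} + 2 L$ ($A{\left(L \right)} = \left(\frac{5}{4} + L\right) + L = \frac{5}{4} + 2 L$)
$O{\left(R \right)} = - 3 R$
$\left(K + 16767\right) + O{\left(A{\left(4 \right)} \right)} = \left(- \frac{14875}{3} + 16767\right) - 3 \left(\frac{5}{4} + 2 \cdot 4\right) = \frac{35426}{3} - 3 \left(\frac{5}{4} + 8\right) = \frac{35426}{3} - \frac{111}{4} = \frac{141371}{12}$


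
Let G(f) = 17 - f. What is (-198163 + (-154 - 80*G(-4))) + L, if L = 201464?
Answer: 1467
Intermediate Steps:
(-198163 + (-154 - 80*G(-4))) + L = (-198163 + (-154 - 80*(17 - 1*(-4)))) + 201464 = (-198163 + (-154 - 80*(17 + 4))) + 201464 = (-198163 + (-154 - 80*21)) + 201464 = (-198163 + (-154 - 1680)) + 201464 = (-198163 - 1834) + 201464 = -199997 + 201464 = 1467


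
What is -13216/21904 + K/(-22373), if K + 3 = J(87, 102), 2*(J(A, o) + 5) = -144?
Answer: -18370578/30628637 ≈ -0.59978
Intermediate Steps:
J(A, o) = -77 (J(A, o) = -5 + (½)*(-144) = -5 - 72 = -77)
K = -80 (K = -3 - 77 = -80)
-13216/21904 + K/(-22373) = -13216/21904 - 80/(-22373) = -13216*1/21904 - 80*(-1/22373) = -826/1369 + 80/22373 = -18370578/30628637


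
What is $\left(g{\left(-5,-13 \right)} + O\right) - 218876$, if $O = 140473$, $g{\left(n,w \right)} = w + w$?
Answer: $-78429$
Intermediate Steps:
$g{\left(n,w \right)} = 2 w$
$\left(g{\left(-5,-13 \right)} + O\right) - 218876 = \left(2 \left(-13\right) + 140473\right) - 218876 = \left(-26 + 140473\right) - 218876 = 140447 - 218876 = -78429$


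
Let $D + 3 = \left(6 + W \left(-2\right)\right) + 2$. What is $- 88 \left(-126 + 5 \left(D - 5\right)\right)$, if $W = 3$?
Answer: $13728$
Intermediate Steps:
$D = -1$ ($D = -3 + \left(\left(6 + 3 \left(-2\right)\right) + 2\right) = -3 + \left(\left(6 - 6\right) + 2\right) = -3 + \left(0 + 2\right) = -3 + 2 = -1$)
$- 88 \left(-126 + 5 \left(D - 5\right)\right) = - 88 \left(-126 + 5 \left(-1 - 5\right)\right) = - 88 \left(-126 + 5 \left(-6\right)\right) = - 88 \left(-126 - 30\right) = \left(-88\right) \left(-156\right) = 13728$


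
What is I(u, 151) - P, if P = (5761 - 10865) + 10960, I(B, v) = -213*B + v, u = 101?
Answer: -27218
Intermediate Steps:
I(B, v) = v - 213*B
P = 5856 (P = -5104 + 10960 = 5856)
I(u, 151) - P = (151 - 213*101) - 1*5856 = (151 - 21513) - 5856 = -21362 - 5856 = -27218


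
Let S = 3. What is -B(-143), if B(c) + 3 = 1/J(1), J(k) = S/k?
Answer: 8/3 ≈ 2.6667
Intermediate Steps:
J(k) = 3/k
B(c) = -8/3 (B(c) = -3 + 1/(3/1) = -3 + 1/(3*1) = -3 + 1/3 = -3 + ⅓ = -8/3)
-B(-143) = -1*(-8/3) = 8/3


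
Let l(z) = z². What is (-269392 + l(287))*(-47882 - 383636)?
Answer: 80703790914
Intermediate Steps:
(-269392 + l(287))*(-47882 - 383636) = (-269392 + 287²)*(-47882 - 383636) = (-269392 + 82369)*(-431518) = -187023*(-431518) = 80703790914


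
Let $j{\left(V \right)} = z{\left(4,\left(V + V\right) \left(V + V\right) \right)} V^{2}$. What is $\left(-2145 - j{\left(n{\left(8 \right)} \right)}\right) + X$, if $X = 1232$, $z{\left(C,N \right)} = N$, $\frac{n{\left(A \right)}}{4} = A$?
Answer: $-4195217$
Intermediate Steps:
$n{\left(A \right)} = 4 A$
$j{\left(V \right)} = 4 V^{4}$ ($j{\left(V \right)} = \left(V + V\right) \left(V + V\right) V^{2} = 2 V 2 V V^{2} = 4 V^{2} V^{2} = 4 V^{4}$)
$\left(-2145 - j{\left(n{\left(8 \right)} \right)}\right) + X = \left(-2145 - 4 \left(4 \cdot 8\right)^{4}\right) + 1232 = \left(-2145 - 4 \cdot 32^{4}\right) + 1232 = \left(-2145 - 4 \cdot 1048576\right) + 1232 = \left(-2145 - 4194304\right) + 1232 = -4196449 + 1232 = -4195217$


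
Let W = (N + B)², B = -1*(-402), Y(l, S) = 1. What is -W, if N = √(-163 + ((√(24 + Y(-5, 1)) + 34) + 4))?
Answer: -161484 - 1608*I*√30 ≈ -1.6148e+5 - 8807.4*I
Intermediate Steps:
B = 402
N = 2*I*√30 (N = √(-163 + ((√(24 + 1) + 34) + 4)) = √(-163 + ((√25 + 34) + 4)) = √(-163 + ((5 + 34) + 4)) = √(-163 + (39 + 4)) = √(-163 + 43) = √(-120) = 2*I*√30 ≈ 10.954*I)
W = (402 + 2*I*√30)² (W = (2*I*√30 + 402)² = (402 + 2*I*√30)² ≈ 1.6148e+5 + 8807.4*I)
-W = -(161484 + 1608*I*√30) = -161484 - 1608*I*√30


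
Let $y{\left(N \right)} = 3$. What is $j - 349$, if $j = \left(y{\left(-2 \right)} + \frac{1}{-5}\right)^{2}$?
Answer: $- \frac{8529}{25} \approx -341.16$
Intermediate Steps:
$j = \frac{196}{25}$ ($j = \left(3 + \frac{1}{-5}\right)^{2} = \left(3 - \frac{1}{5}\right)^{2} = \left(\frac{14}{5}\right)^{2} = \frac{196}{25} \approx 7.84$)
$j - 349 = \frac{196}{25} - 349 = - \frac{8529}{25}$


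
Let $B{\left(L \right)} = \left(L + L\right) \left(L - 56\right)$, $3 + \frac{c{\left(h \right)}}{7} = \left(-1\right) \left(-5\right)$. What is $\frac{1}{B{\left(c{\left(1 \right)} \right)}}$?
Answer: $- \frac{1}{1176} \approx -0.00085034$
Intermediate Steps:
$c{\left(h \right)} = 14$ ($c{\left(h \right)} = -21 + 7 \left(\left(-1\right) \left(-5\right)\right) = -21 + 7 \cdot 5 = -21 + 35 = 14$)
$B{\left(L \right)} = 2 L \left(-56 + L\right)$
$\frac{1}{B{\left(c{\left(1 \right)} \right)}} = \frac{1}{2 \cdot 14 \left(-56 + 14\right)} = \frac{1}{2 \cdot 14 \left(-42\right)} = \frac{1}{-1176} = - \frac{1}{1176}$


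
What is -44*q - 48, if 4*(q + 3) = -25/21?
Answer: 2039/21 ≈ 97.095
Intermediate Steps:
q = -277/84 (q = -3 + (-25/21)/4 = -3 + (-25*1/21)/4 = -3 + (¼)*(-25/21) = -3 - 25/84 = -277/84 ≈ -3.2976)
-44*q - 48 = -44*(-277/84) - 48 = 3047/21 - 48 = 2039/21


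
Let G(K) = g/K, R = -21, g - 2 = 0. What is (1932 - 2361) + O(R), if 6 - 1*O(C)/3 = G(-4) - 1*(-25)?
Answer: -969/2 ≈ -484.50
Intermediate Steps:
g = 2 (g = 2 + 0 = 2)
G(K) = 2/K
O(C) = -111/2 (O(C) = 18 - 3*(2/(-4) - 1*(-25)) = 18 - 3*(2*(-¼) + 25) = 18 - 3*(-½ + 25) = 18 - 3*49/2 = 18 - 147/2 = -111/2)
(1932 - 2361) + O(R) = (1932 - 2361) - 111/2 = -429 - 111/2 = -969/2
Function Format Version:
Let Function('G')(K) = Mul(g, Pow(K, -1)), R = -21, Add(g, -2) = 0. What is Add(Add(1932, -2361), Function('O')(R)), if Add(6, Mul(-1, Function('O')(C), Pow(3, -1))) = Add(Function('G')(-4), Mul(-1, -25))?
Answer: Rational(-969, 2) ≈ -484.50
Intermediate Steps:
g = 2 (g = Add(2, 0) = 2)
Function('G')(K) = Mul(2, Pow(K, -1))
Function('O')(C) = Rational(-111, 2) (Function('O')(C) = Add(18, Mul(-3, Add(Mul(2, Pow(-4, -1)), Mul(-1, -25)))) = Add(18, Mul(-3, Add(Mul(2, Rational(-1, 4)), 25))) = Add(18, Mul(-3, Add(Rational(-1, 2), 25))) = Add(18, Mul(-3, Rational(49, 2))) = Add(18, Rational(-147, 2)) = Rational(-111, 2))
Add(Add(1932, -2361), Function('O')(R)) = Add(Add(1932, -2361), Rational(-111, 2)) = Add(-429, Rational(-111, 2)) = Rational(-969, 2)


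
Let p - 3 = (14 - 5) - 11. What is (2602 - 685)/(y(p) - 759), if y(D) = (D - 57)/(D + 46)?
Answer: -90099/35729 ≈ -2.5217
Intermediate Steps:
p = 1 (p = 3 + ((14 - 5) - 11) = 3 + (9 - 11) = 3 - 2 = 1)
y(D) = (-57 + D)/(46 + D)
(2602 - 685)/(y(p) - 759) = (2602 - 685)/((-57 + 1)/(46 + 1) - 759) = 1917/(-56/47 - 759) = 1917/(-35729/47) = 1917*(-47/35729) = -90099/35729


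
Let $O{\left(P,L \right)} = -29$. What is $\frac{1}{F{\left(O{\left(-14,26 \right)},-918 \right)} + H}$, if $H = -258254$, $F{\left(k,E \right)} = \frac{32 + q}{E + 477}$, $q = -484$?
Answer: $- \frac{441}{113889562} \approx -3.8722 \cdot 10^{-6}$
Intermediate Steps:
$F{\left(k,E \right)} = - \frac{452}{477 + E}$ ($F{\left(k,E \right)} = \frac{32 - 484}{E + 477} = - \frac{452}{477 + E}$)
$\frac{1}{F{\left(O{\left(-14,26 \right)},-918 \right)} + H} = \frac{1}{- \frac{452}{477 - 918} - 258254} = \frac{1}{- \frac{452}{-441} - 258254} = \frac{1}{\left(-452\right) \left(- \frac{1}{441}\right) - 258254} = \frac{1}{\frac{452}{441} - 258254} = \frac{1}{- \frac{113889562}{441}} = - \frac{441}{113889562}$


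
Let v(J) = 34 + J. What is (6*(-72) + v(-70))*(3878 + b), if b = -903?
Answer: -1392300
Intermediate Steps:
(6*(-72) + v(-70))*(3878 + b) = (6*(-72) + (34 - 70))*(3878 - 903) = (-432 - 36)*2975 = -468*2975 = -1392300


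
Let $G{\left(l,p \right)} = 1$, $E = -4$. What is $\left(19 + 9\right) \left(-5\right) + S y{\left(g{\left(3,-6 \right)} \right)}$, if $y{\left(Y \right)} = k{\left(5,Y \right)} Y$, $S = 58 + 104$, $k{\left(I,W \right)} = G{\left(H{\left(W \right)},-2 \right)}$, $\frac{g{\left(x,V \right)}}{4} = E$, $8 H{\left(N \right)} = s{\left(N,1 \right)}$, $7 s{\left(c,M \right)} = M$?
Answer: $-2732$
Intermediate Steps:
$s{\left(c,M \right)} = \frac{M}{7}$
$H{\left(N \right)} = \frac{1}{56}$ ($H{\left(N \right)} = \frac{\frac{1}{7} \cdot 1}{8} = \frac{1}{8} \cdot \frac{1}{7} = \frac{1}{56}$)
$g{\left(x,V \right)} = -16$ ($g{\left(x,V \right)} = 4 \left(-4\right) = -16$)
$k{\left(I,W \right)} = 1$
$S = 162$
$y{\left(Y \right)} = Y$ ($y{\left(Y \right)} = 1 Y = Y$)
$\left(19 + 9\right) \left(-5\right) + S y{\left(g{\left(3,-6 \right)} \right)} = \left(19 + 9\right) \left(-5\right) + 162 \left(-16\right) = 28 \left(-5\right) - 2592 = -140 - 2592 = -2732$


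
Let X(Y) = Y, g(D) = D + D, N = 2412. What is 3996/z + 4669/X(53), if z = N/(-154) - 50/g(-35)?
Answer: -10933657/61003 ≈ -179.23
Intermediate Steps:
g(D) = 2*D
z = -1151/77 (z = 2412/(-154) - 50/(2*(-35)) = 2412*(-1/154) - 50/(-70) = -1206/77 - 50*(-1/70) = -1206/77 + 5/7 = -1151/77 ≈ -14.948)
3996/z + 4669/X(53) = 3996/(-1151/77) + 4669/53 = 3996*(-77/1151) + 4669*(1/53) = -307692/1151 + 4669/53 = -10933657/61003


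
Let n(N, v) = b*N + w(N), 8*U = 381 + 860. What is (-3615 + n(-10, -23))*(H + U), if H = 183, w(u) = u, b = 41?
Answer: -10914675/8 ≈ -1.3643e+6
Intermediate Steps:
U = 1241/8 (U = (381 + 860)/8 = (1/8)*1241 = 1241/8 ≈ 155.13)
n(N, v) = 42*N (n(N, v) = 41*N + N = 42*N)
(-3615 + n(-10, -23))*(H + U) = (-3615 + 42*(-10))*(183 + 1241/8) = (-3615 - 420)*(2705/8) = -4035*2705/8 = -10914675/8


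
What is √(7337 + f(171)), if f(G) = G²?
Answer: √36578 ≈ 191.25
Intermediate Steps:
√(7337 + f(171)) = √(7337 + 171²) = √(7337 + 29241) = √36578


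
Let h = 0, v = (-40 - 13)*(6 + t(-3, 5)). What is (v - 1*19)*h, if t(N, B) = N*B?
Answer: 0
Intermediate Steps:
t(N, B) = B*N
v = 477 (v = (-40 - 13)*(6 + 5*(-3)) = -53*(6 - 15) = -53*(-9) = 477)
(v - 1*19)*h = (477 - 1*19)*0 = (477 - 19)*0 = 458*0 = 0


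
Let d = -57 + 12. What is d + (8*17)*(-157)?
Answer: -21397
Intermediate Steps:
d = -45
d + (8*17)*(-157) = -45 + (8*17)*(-157) = -45 + 136*(-157) = -45 - 21352 = -21397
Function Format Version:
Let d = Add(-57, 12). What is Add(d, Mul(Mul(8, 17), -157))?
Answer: -21397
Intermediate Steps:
d = -45
Add(d, Mul(Mul(8, 17), -157)) = Add(-45, Mul(Mul(8, 17), -157)) = Add(-45, Mul(136, -157)) = Add(-45, -21352) = -21397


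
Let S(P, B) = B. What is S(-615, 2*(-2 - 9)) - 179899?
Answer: -179921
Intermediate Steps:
S(-615, 2*(-2 - 9)) - 179899 = 2*(-2 - 9) - 179899 = 2*(-11) - 179899 = -22 - 179899 = -179921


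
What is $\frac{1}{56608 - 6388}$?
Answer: $\frac{1}{50220} \approx 1.9912 \cdot 10^{-5}$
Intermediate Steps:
$\frac{1}{56608 - 6388} = \frac{1}{50220}$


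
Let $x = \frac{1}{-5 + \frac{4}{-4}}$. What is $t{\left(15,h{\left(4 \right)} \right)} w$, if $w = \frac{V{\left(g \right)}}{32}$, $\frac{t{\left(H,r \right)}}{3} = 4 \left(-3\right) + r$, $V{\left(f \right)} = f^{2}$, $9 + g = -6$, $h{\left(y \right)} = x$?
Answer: $- \frac{16425}{64} \approx -256.64$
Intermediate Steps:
$x = - \frac{1}{6}$ ($x = \frac{1}{-5 + 4 \left(- \frac{1}{4}\right)} = \frac{1}{-5 - 1} = \frac{1}{-6} = - \frac{1}{6} \approx -0.16667$)
$h{\left(y \right)} = - \frac{1}{6}$
$g = -15$ ($g = -9 - 6 = -15$)
$t{\left(H,r \right)} = -36 + 3 r$ ($t{\left(H,r \right)} = 3 \left(4 \left(-3\right) + r\right) = 3 \left(-12 + r\right) = -36 + 3 r$)
$w = \frac{225}{32}$ ($w = \frac{\left(-15\right)^{2}}{32} = 225 \cdot \frac{1}{32} = \frac{225}{32} \approx 7.0313$)
$t{\left(15,h{\left(4 \right)} \right)} w = \left(-36 + 3 \left(- \frac{1}{6}\right)\right) \frac{225}{32} = \left(-36 - \frac{1}{2}\right) \frac{225}{32} = \left(- \frac{73}{2}\right) \frac{225}{32} = - \frac{16425}{64}$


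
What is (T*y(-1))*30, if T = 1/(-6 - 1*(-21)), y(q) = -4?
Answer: -8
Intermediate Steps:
T = 1/15 (T = 1/(-6 + 21) = 1/15 ≈ 0.066667)
(T*y(-1))*30 = ((1/15)*(-4))*30 = -4/15*30 = -8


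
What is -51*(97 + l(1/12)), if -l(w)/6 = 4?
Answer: -3723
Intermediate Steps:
l(w) = -24 (l(w) = -6*4 = -24)
-51*(97 + l(1/12)) = -51*(97 - 24) = -51*73 = -3723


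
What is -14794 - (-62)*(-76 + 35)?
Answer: -17336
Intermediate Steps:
-14794 - (-62)*(-76 + 35) = -14794 - (-62)*(-41) = -14794 - 1*2542 = -14794 - 2542 = -17336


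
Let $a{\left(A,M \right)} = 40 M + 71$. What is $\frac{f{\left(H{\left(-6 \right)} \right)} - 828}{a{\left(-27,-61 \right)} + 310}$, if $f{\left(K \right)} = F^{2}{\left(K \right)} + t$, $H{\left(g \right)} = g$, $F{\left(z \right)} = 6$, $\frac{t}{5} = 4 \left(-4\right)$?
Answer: $\frac{872}{2059} \approx 0.42351$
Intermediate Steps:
$t = -80$ ($t = 5 \cdot 4 \left(-4\right) = 5 \left(-16\right) = -80$)
$a{\left(A,M \right)} = 71 + 40 M$
$f{\left(K \right)} = -44$ ($f{\left(K \right)} = 6^{2} - 80 = 36 - 80 = -44$)
$\frac{f{\left(H{\left(-6 \right)} \right)} - 828}{a{\left(-27,-61 \right)} + 310} = \frac{-44 - 828}{\left(71 + 40 \left(-61\right)\right) + 310} = - \frac{872}{\left(71 - 2440\right) + 310} = - \frac{872}{-2369 + 310} = - \frac{872}{-2059} = \left(-872\right) \left(- \frac{1}{2059}\right) = \frac{872}{2059}$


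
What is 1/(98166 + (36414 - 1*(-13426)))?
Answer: 1/148006 ≈ 6.7565e-6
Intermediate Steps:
1/(98166 + (36414 - 1*(-13426))) = 1/(98166 + (36414 + 13426)) = 1/(98166 + 49840) = 1/148006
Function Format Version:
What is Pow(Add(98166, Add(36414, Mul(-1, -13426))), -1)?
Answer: Rational(1, 148006) ≈ 6.7565e-6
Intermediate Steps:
Pow(Add(98166, Add(36414, Mul(-1, -13426))), -1) = Pow(Add(98166, Add(36414, 13426)), -1) = Pow(Add(98166, 49840), -1) = Pow(148006, -1) = Rational(1, 148006)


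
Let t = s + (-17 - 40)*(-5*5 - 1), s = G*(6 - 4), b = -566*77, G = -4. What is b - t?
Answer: -45056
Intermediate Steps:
b = -43582
s = -8 (s = -4*(6 - 4) = -4*2 = -8)
t = 1474 (t = -8 + (-17 - 40)*(-5*5 - 1) = -8 - 57*(-25 - 1) = -8 - 57*(-26) = -8 + 1482 = 1474)
b - t = -43582 - 1*1474 = -43582 - 1474 = -45056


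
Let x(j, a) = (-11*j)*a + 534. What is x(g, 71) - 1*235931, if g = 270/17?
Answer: -4212619/17 ≈ -2.4780e+5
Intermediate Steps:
g = 270/17 (g = 270*(1/17) = 270/17 ≈ 15.882)
x(j, a) = 534 - 11*a*j (x(j, a) = -11*a*j + 534 = 534 - 11*a*j)
x(g, 71) - 1*235931 = (534 - 11*71*270/17) - 1*235931 = (534 - 210870/17) - 235931 = -201792/17 - 235931 = -4212619/17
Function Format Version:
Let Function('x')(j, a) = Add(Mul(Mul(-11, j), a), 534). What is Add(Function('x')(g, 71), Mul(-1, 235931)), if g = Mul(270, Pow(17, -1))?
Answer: Rational(-4212619, 17) ≈ -2.4780e+5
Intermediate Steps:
g = Rational(270, 17) (g = Mul(270, Rational(1, 17)) = Rational(270, 17) ≈ 15.882)
Function('x')(j, a) = Add(534, Mul(-11, a, j)) (Function('x')(j, a) = Add(Mul(-11, a, j), 534) = Add(534, Mul(-11, a, j)))
Add(Function('x')(g, 71), Mul(-1, 235931)) = Add(Add(534, Mul(-11, 71, Rational(270, 17))), Mul(-1, 235931)) = Add(Add(534, Rational(-210870, 17)), -235931) = Add(Rational(-201792, 17), -235931) = Rational(-4212619, 17)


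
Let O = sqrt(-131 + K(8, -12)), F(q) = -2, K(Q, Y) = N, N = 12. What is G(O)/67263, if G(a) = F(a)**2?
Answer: 4/67263 ≈ 5.9468e-5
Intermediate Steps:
K(Q, Y) = 12
O = I*sqrt(119) (O = sqrt(-131 + 12) = sqrt(-119) = I*sqrt(119) ≈ 10.909*I)
G(a) = 4 (G(a) = (-2)**2 = 4)
G(O)/67263 = 4/67263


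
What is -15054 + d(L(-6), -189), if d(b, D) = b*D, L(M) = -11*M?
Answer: -27528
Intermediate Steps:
d(b, D) = D*b
-15054 + d(L(-6), -189) = -15054 - (-2079)*(-6) = -15054 - 189*66 = -15054 - 12474 = -27528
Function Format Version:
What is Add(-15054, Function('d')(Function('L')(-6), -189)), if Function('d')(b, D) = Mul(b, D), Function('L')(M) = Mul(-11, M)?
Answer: -27528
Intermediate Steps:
Function('d')(b, D) = Mul(D, b)
Add(-15054, Function('d')(Function('L')(-6), -189)) = Add(-15054, Mul(-189, Mul(-11, -6))) = Add(-15054, Mul(-189, 66)) = Add(-15054, -12474) = -27528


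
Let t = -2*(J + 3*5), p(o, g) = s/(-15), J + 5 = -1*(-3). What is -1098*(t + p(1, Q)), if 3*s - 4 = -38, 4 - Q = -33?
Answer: 138592/5 ≈ 27718.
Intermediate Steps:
Q = 37 (Q = 4 - 1*(-33) = 4 + 33 = 37)
s = -34/3 (s = 4/3 + (1/3)*(-38) = 4/3 - 38/3 = -34/3 ≈ -11.333)
J = -2 (J = -5 - 1*(-3) = -5 + 3 = -2)
p(o, g) = 34/45 (p(o, g) = -34/3/(-15) = -34/3*(-1/15) = 34/45)
t = -26 (t = -2*(-2 + 3*5) = -2*(-2 + 15) = -2*13 = -26)
-1098*(t + p(1, Q)) = -1098*(-26 + 34/45) = -1098*(-1136/45) = 138592/5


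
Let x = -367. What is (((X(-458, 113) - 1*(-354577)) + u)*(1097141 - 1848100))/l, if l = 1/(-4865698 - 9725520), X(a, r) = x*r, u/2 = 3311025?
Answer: 75991323280770547672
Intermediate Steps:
u = 6622050 (u = 2*3311025 = 6622050)
X(a, r) = -367*r
l = -1/14591218 (l = 1/(-14591218) = -1/14591218 ≈ -6.8534e-8)
(((X(-458, 113) - 1*(-354577)) + u)*(1097141 - 1848100))/l = (((-367*113 - 1*(-354577)) + 6622050)*(1097141 - 1848100))/(-1/14591218) = (((-41471 + 354577) + 6622050)*(-750959))*(-14591218) = ((313106 + 6622050)*(-750959))*(-14591218) = (6935156*(-750959))*(-14591218) = -5208017814604*(-14591218) = 75991323280770547672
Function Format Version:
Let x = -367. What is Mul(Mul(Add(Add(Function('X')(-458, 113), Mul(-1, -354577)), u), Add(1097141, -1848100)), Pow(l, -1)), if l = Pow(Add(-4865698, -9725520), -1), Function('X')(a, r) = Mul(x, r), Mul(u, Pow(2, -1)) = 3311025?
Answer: 75991323280770547672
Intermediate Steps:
u = 6622050 (u = Mul(2, 3311025) = 6622050)
Function('X')(a, r) = Mul(-367, r)
l = Rational(-1, 14591218) (l = Pow(-14591218, -1) = Rational(-1, 14591218) ≈ -6.8534e-8)
Mul(Mul(Add(Add(Function('X')(-458, 113), Mul(-1, -354577)), u), Add(1097141, -1848100)), Pow(l, -1)) = Mul(Mul(Add(Add(Mul(-367, 113), Mul(-1, -354577)), 6622050), Add(1097141, -1848100)), Pow(Rational(-1, 14591218), -1)) = Mul(Mul(Add(Add(-41471, 354577), 6622050), -750959), -14591218) = Mul(Mul(Add(313106, 6622050), -750959), -14591218) = Mul(Mul(6935156, -750959), -14591218) = Mul(-5208017814604, -14591218) = 75991323280770547672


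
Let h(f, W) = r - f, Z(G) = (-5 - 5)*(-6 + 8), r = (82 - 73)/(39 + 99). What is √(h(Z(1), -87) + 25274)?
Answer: √53522242/46 ≈ 159.04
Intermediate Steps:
r = 3/46 (r = 9/138 = 9*(1/138) = 3/46 ≈ 0.065217)
Z(G) = -20 (Z(G) = -10*2 = -20)
h(f, W) = 3/46 - f
√(h(Z(1), -87) + 25274) = √((3/46 - 1*(-20)) + 25274) = √((3/46 + 20) + 25274) = √(923/46 + 25274) = √(1163527/46) = √53522242/46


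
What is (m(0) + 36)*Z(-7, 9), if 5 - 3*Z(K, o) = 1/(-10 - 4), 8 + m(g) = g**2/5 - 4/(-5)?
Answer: 1704/35 ≈ 48.686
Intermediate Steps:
m(g) = -36/5 + g**2/5 (m(g) = -8 + (g**2/5 - 4/(-5)) = -8 + (g**2*(1/5) - 4*(-1/5)) = -8 + (g**2/5 + 4/5) = -8 + (4/5 + g**2/5) = -36/5 + g**2/5)
Z(K, o) = 71/42 (Z(K, o) = 5/3 - 1/(3*(-10 - 4)) = 5/3 - 1/3/(-14) = 5/3 - 1/3*(-1/14) = 5/3 + 1/42 = 71/42)
(m(0) + 36)*Z(-7, 9) = ((-36/5 + (1/5)*0**2) + 36)*(71/42) = ((-36/5 + (1/5)*0) + 36)*(71/42) = ((-36/5 + 0) + 36)*(71/42) = (-36/5 + 36)*(71/42) = (144/5)*(71/42) = 1704/35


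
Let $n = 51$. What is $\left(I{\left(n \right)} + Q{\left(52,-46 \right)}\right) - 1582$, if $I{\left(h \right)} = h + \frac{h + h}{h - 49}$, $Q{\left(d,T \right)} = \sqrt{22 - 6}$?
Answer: $-1476$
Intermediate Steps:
$Q{\left(d,T \right)} = 4$ ($Q{\left(d,T \right)} = \sqrt{16} = 4$)
$I{\left(h \right)} = h + \frac{2 h}{-49 + h}$
$\left(I{\left(n \right)} + Q{\left(52,-46 \right)}\right) - 1582 = \left(\frac{51 \left(-47 + 51\right)}{-49 + 51} + 4\right) - 1582 = \left(51 \cdot \frac{1}{2} \cdot 4 + 4\right) - 1582 = \left(102 + 4\right) - 1582 = 106 - 1582 = -1476$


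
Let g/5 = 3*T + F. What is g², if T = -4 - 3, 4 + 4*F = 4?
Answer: 11025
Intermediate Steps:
F = 0 (F = -1 + (¼)*4 = -1 + 1 = 0)
T = -7
g = -105 (g = 5*(3*(-7) + 0) = 5*(-21 + 0) = 5*(-21) = -105)
g² = (-105)² = 11025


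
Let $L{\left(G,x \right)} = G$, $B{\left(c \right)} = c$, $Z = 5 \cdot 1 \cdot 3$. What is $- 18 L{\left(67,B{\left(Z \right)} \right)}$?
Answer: $-1206$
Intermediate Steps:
$Z = 15$ ($Z = 5 \cdot 3 = 15$)
$- 18 L{\left(67,B{\left(Z \right)} \right)} = \left(-18\right) 67 = -1206$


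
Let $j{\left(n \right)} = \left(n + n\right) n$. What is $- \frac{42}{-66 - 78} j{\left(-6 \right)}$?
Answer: $21$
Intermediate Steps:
$j{\left(n \right)} = 2 n^{2}$ ($j{\left(n \right)} = 2 n n = 2 n^{2}$)
$- \frac{42}{-66 - 78} j{\left(-6 \right)} = - \frac{42}{-66 - 78} \cdot 2 \left(-6\right)^{2} = - \frac{42}{-144} \cdot 2 \cdot 36 = \left(-42\right) \left(- \frac{1}{144}\right) 72 = \frac{7}{24} \cdot 72 = 21$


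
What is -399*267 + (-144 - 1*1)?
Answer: -106678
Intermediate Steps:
-399*267 + (-144 - 1*1) = -106533 + (-144 - 1) = -106533 - 145 = -106678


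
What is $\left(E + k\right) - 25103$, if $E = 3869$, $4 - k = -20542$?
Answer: $-688$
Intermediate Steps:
$k = 20546$ ($k = 4 - -20542 = 4 + 20542 = 20546$)
$\left(E + k\right) - 25103 = \left(3869 + 20546\right) - 25103 = 24415 - 25103 = -688$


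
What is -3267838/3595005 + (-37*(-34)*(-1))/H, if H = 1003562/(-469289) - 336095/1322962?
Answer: 311439671000046812362/593335633796810055 ≈ 524.90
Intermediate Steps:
H = -1485400077099/620851514018 (H = 1003562*(-1/469289) - 336095*1/1322962 = -1003562/469289 - 336095/1322962 = -1485400077099/620851514018 ≈ -2.3925)
-3267838/3595005 + (-37*(-34)*(-1))/H = -3267838/3595005 + (-37*(-34)*(-1))/(-1485400077099/620851514018) = -3267838*1/3595005 + (1258*(-1))*(-620851514018/1485400077099) = -3267838/3595005 - 1258*(-620851514018/1485400077099) = -3267838/3595005 + 781031204634644/1485400077099 = 311439671000046812362/593335633796810055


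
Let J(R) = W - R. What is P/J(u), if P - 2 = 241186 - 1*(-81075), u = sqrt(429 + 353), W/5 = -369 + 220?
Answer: -240085935/554243 + 322263*sqrt(782)/554243 ≈ -416.92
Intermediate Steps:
W = -745 (W = 5*(-369 + 220) = 5*(-149) = -745)
u = sqrt(782) ≈ 27.964
J(R) = -745 - R
P = 322263 (P = 2 + (241186 - 1*(-81075)) = 2 + (241186 + 81075) = 2 + 322261 = 322263)
P/J(u) = 322263/(-745 - sqrt(782))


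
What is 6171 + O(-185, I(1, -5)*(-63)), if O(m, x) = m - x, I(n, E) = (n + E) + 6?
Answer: 6112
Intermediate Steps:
I(n, E) = 6 + E + n (I(n, E) = (E + n) + 6 = 6 + E + n)
6171 + O(-185, I(1, -5)*(-63)) = 6171 + (-185 - (6 - 5 + 1)*(-63)) = 6171 + (-185 - 2*(-63)) = 6171 + (-185 - 1*(-126)) = 6171 + (-185 + 126) = 6171 - 59 = 6112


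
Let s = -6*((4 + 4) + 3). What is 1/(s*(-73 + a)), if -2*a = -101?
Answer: 1/1485 ≈ 0.00067340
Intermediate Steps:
s = -66 (s = -6*(8 + 3) = -6*11 = -66)
a = 101/2 (a = -½*(-101) = 101/2 ≈ 50.500)
1/(s*(-73 + a)) = 1/(-66*(-73 + 101/2)) = 1/(-66*(-45/2)) = 1/1485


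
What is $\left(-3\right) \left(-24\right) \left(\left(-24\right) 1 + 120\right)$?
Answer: $6912$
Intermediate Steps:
$\left(-3\right) \left(-24\right) \left(\left(-24\right) 1 + 120\right) = 72 \left(-24 + 120\right) = 72 \cdot 96 = 6912$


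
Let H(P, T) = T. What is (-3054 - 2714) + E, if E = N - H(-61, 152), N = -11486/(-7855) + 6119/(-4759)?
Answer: -221294517271/37381945 ≈ -5919.8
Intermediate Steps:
N = 6597129/37381945 (N = -11486*(-1/7855) + 6119*(-1/4759) = 11486/7855 - 6119/4759 = 6597129/37381945 ≈ 0.17648)
E = -5675458511/37381945 (E = 6597129/37381945 - 1*152 = 6597129/37381945 - 152 = -5675458511/37381945 ≈ -151.82)
(-3054 - 2714) + E = (-3054 - 2714) - 5675458511/37381945 = -5768 - 5675458511/37381945 = -221294517271/37381945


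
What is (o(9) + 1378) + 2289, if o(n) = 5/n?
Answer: 33008/9 ≈ 3667.6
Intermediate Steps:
(o(9) + 1378) + 2289 = (5/9 + 1378) + 2289 = 12407/9 + 2289 = 33008/9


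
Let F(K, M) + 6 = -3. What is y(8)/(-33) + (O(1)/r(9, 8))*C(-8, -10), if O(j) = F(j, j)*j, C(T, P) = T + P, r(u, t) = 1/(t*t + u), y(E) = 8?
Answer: 390250/33 ≈ 11826.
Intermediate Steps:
F(K, M) = -9 (F(K, M) = -6 - 3 = -9)
r(u, t) = 1/(u + t²) (r(u, t) = 1/(t² + u) = 1/(u + t²))
C(T, P) = P + T
O(j) = -9*j
y(8)/(-33) + (O(1)/r(9, 8))*C(-8, -10) = 8/(-33) + ((-9*1)/(1/(9 + 8²)))*(-10 - 8) = 8*(-1/33) - 9/(1/(9 + 64))*(-18) = -8/33 - 9/(1/73)*(-18) = -8/33 - 9/1/73*(-18) = -8/33 - 9*73*(-18) = -8/33 - 657*(-18) = -8/33 + 11826 = 390250/33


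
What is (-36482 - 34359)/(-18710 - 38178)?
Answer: 70841/56888 ≈ 1.2453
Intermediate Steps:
(-36482 - 34359)/(-18710 - 38178) = -70841/(-56888) = -70841*(-1/56888) = 70841/56888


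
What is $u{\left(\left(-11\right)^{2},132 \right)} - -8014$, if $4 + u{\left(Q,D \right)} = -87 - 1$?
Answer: $7922$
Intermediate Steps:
$u{\left(Q,D \right)} = -92$ ($u{\left(Q,D \right)} = -4 - 88 = -92$)
$u{\left(\left(-11\right)^{2},132 \right)} - -8014 = -92 - -8014 = -92 + 8014 = 7922$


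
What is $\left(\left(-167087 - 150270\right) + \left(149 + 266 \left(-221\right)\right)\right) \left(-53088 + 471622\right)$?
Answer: $-157366272796$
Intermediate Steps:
$\left(\left(-167087 - 150270\right) + \left(149 + 266 \left(-221\right)\right)\right) \left(-53088 + 471622\right) = \left(-317357 + \left(149 - 58786\right)\right) 418534 = \left(-317357 - 58637\right) 418534 = \left(-375994\right) 418534 = -157366272796$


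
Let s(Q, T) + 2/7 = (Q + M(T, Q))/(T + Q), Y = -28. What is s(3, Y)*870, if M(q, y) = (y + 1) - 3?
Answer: -13572/35 ≈ -387.77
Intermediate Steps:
M(q, y) = -2 + y (M(q, y) = (1 + y) - 3 = -2 + y)
s(Q, T) = -2/7 + (-2 + 2*Q)/(Q + T) (s(Q, T) = -2/7 + (Q + (-2 + Q))/(T + Q) = -2/7 + (-2 + 2*Q)/(Q + T))
s(3, Y)*870 = (2*(-7 - 1*(-28) + 6*3)/(7*(3 - 28)))*870 = ((2/7)*(-7 + 28 + 18)/(-25))*870 = ((2/7)*(-1/25)*39)*870 = -78/175*870 = -13572/35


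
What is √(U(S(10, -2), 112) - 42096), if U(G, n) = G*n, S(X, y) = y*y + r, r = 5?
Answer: 8*I*√642 ≈ 202.7*I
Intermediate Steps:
S(X, y) = 5 + y² (S(X, y) = y*y + 5 = y² + 5 = 5 + y²)
√(U(S(10, -2), 112) - 42096) = √((5 + (-2)²)*112 - 42096) = √((5 + 4)*112 - 42096) = √(9*112 - 42096) = √(1008 - 42096) = √(-41088) = 8*I*√642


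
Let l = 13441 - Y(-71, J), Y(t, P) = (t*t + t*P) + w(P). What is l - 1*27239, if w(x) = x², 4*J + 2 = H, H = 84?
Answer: -71215/4 ≈ -17804.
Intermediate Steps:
J = 41/2 (J = -½ + (¼)*84 = -½ + 21 = 41/2 ≈ 20.500)
Y(t, P) = P² + t² + P*t (Y(t, P) = (t*t + t*P) + P² = (t² + P*t) + P² = P² + t² + P*t)
l = 37741/4 (l = 13441 - ((41/2)² + (-71)² + (41/2)*(-71)) = 13441 - (1681/4 + 5041 - 2911/2) = 13441 - 1*16023/4 = 13441 - 16023/4 = 37741/4 ≈ 9435.3)
l - 1*27239 = 37741/4 - 1*27239 = 37741/4 - 27239 = -71215/4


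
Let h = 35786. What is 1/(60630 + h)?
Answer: 1/96416 ≈ 1.0372e-5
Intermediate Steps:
1/(60630 + h) = 1/(60630 + 35786) = 1/96416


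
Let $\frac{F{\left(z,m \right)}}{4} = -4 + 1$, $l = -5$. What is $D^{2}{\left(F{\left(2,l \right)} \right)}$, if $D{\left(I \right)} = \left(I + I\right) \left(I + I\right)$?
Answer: $331776$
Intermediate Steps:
$F{\left(z,m \right)} = -12$ ($F{\left(z,m \right)} = 4 \left(-4 + 1\right) = 4 \left(-3\right) = -12$)
$D{\left(I \right)} = 4 I^{2}$ ($D{\left(I \right)} = 2 I 2 I = 4 I^{2}$)
$D^{2}{\left(F{\left(2,l \right)} \right)} = \left(4 \left(-12\right)^{2}\right)^{2} = \left(4 \cdot 144\right)^{2} = 576^{2} = 331776$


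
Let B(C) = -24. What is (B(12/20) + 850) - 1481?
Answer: -655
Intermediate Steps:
(B(12/20) + 850) - 1481 = (-24 + 850) - 1481 = 826 - 1481 = -655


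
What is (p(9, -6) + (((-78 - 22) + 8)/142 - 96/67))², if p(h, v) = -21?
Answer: 12054942025/22629049 ≈ 532.72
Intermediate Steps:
(p(9, -6) + (((-78 - 22) + 8)/142 - 96/67))² = (-21 + (((-78 - 22) + 8)/142 - 96/67))² = (-21 + ((-100 + 8)*(1/142) - 96*1/67))² = (-21 + (-92*1/142 - 96/67))² = (-21 + (-46/71 - 96/67))² = (-21 - 9898/4757)² = (-109795/4757)² = 12054942025/22629049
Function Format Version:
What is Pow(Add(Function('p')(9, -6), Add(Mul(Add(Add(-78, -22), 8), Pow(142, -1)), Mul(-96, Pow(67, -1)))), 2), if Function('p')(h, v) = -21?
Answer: Rational(12054942025, 22629049) ≈ 532.72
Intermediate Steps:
Pow(Add(Function('p')(9, -6), Add(Mul(Add(Add(-78, -22), 8), Pow(142, -1)), Mul(-96, Pow(67, -1)))), 2) = Pow(Add(-21, Add(Mul(Add(Add(-78, -22), 8), Pow(142, -1)), Mul(-96, Pow(67, -1)))), 2) = Pow(Add(-21, Add(Mul(Add(-100, 8), Rational(1, 142)), Mul(-96, Rational(1, 67)))), 2) = Pow(Add(-21, Add(Mul(-92, Rational(1, 142)), Rational(-96, 67))), 2) = Pow(Add(-21, Add(Rational(-46, 71), Rational(-96, 67))), 2) = Pow(Add(-21, Rational(-9898, 4757)), 2) = Pow(Rational(-109795, 4757), 2) = Rational(12054942025, 22629049)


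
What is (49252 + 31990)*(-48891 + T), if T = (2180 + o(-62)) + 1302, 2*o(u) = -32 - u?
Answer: -3687899348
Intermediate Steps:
o(u) = -16 - u/2 (o(u) = (-32 - u)/2 = -16 - u/2)
T = 3497 (T = (2180 + (-16 - 1/2*(-62))) + 1302 = (2180 + (-16 + 31)) + 1302 = (2180 + 15) + 1302 = 2195 + 1302 = 3497)
(49252 + 31990)*(-48891 + T) = (49252 + 31990)*(-48891 + 3497) = 81242*(-45394) = -3687899348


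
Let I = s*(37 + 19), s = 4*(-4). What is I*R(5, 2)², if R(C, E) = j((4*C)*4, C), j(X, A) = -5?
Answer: -22400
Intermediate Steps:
s = -16
I = -896 (I = -16*(37 + 19) = -16*56 = -896)
R(C, E) = -5
I*R(5, 2)² = -896*(-5)² = -896*25 = -22400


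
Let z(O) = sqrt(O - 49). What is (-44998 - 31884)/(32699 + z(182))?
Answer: -5088997/2164422 + 2957*sqrt(133)/41124018 ≈ -2.3504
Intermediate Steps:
z(O) = sqrt(-49 + O)
(-44998 - 31884)/(32699 + z(182)) = (-44998 - 31884)/(32699 + sqrt(-49 + 182)) = -76882/(32699 + sqrt(133))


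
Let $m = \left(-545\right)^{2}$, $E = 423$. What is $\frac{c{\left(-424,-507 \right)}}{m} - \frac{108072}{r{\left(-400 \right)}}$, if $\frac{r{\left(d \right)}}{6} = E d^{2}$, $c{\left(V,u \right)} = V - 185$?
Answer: $- \frac{155223781}{67008840000} \approx -0.0023165$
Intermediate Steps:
$m = 297025$
$c{\left(V,u \right)} = -185 + V$
$r{\left(d \right)} = 2538 d^{2}$ ($r{\left(d \right)} = 6 \cdot 423 d^{2} = 2538 d^{2}$)
$\frac{c{\left(-424,-507 \right)}}{m} - \frac{108072}{r{\left(-400 \right)}} = \frac{-185 - 424}{297025} - \frac{108072}{2538 \left(-400\right)^{2}} = \left(-609\right) \frac{1}{297025} - \frac{108072}{2538 \cdot 160000} = - \frac{609}{297025} - \frac{108072}{406080000} = - \frac{609}{297025} - \frac{1501}{5640000} = - \frac{155223781}{67008840000}$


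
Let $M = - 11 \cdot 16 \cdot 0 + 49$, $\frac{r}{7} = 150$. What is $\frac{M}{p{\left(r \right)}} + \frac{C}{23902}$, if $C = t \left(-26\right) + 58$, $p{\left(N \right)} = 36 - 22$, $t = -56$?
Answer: $\frac{85171}{23902} \approx 3.5633$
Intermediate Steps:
$r = 1050$ ($r = 7 \cdot 150 = 1050$)
$p{\left(N \right)} = 14$
$C = 1514$ ($C = \left(-56\right) \left(-26\right) + 58 = 1456 + 58 = 1514$)
$M = 49$ ($M = \left(-11\right) 0 + 49 = 0 + 49 = 49$)
$\frac{M}{p{\left(r \right)}} + \frac{C}{23902} = \frac{49}{14} + \frac{1514}{23902} = 49 \cdot \frac{1}{14} + 1514 \cdot \frac{1}{23902} = \frac{7}{2} + \frac{757}{11951} = \frac{85171}{23902}$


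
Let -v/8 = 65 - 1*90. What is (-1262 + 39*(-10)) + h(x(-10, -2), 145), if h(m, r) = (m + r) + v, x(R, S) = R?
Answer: -1317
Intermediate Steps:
v = 200 (v = -8*(65 - 1*90) = -8*(65 - 90) = -8*(-25) = 200)
h(m, r) = 200 + m + r (h(m, r) = (m + r) + 200 = 200 + m + r)
(-1262 + 39*(-10)) + h(x(-10, -2), 145) = (-1262 + 39*(-10)) + (200 - 10 + 145) = (-1262 - 390) + 335 = -1652 + 335 = -1317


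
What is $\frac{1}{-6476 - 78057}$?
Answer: $- \frac{1}{84533} \approx -1.183 \cdot 10^{-5}$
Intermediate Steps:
$\frac{1}{-6476 - 78057} = \frac{1}{-84533} = - \frac{1}{84533}$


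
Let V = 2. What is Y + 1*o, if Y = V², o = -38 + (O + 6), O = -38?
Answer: -66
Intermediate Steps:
o = -70 (o = -38 + (-38 + 6) = -38 - 32 = -70)
Y = 4 (Y = 2² = 4)
Y + 1*o = 4 + 1*(-70) = 4 - 70 = -66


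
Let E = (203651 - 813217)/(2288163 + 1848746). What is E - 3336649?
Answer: -13803413887507/4136909 ≈ -3.3366e+6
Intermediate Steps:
E = -609566/4136909 ≈ -0.14735
E - 3336649 = -609566/4136909 - 3336649 = -13803413887507/4136909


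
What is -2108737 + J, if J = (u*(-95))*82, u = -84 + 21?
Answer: -1617967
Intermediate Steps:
u = -63
J = 490770 (J = -63*(-95)*82 = 5985*82 = 490770)
-2108737 + J = -2108737 + 490770 = -1617967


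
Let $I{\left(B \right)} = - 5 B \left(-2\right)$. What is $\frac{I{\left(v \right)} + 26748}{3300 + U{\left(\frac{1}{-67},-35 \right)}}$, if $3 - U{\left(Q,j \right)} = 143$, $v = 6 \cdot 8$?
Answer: $\frac{6807}{790} \approx 8.6165$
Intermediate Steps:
$v = 48$
$U{\left(Q,j \right)} = -140$ ($U{\left(Q,j \right)} = 3 - 143 = -140$)
$I{\left(B \right)} = 10 B$
$\frac{I{\left(v \right)} + 26748}{3300 + U{\left(\frac{1}{-67},-35 \right)}} = \frac{10 \cdot 48 + 26748}{3300 - 140} = \frac{480 + 26748}{3160} = 27228 \cdot \frac{1}{3160} = \frac{6807}{790}$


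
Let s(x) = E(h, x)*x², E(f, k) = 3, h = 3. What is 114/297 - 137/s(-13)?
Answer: 1901/16731 ≈ 0.11362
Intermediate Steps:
s(x) = 3*x²
114/297 - 137/s(-13) = 114/297 - 137/(3*(-13)²) = 114*(1/297) - 137/(3*169) = 38/99 - 137/507 = 1901/16731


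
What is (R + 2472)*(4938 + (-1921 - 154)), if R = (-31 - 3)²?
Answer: 10386964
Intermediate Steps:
R = 1156 (R = (-34)² = 1156)
(R + 2472)*(4938 + (-1921 - 154)) = (1156 + 2472)*(4938 + (-1921 - 154)) = 3628*(4938 - 2075) = 3628*2863 = 10386964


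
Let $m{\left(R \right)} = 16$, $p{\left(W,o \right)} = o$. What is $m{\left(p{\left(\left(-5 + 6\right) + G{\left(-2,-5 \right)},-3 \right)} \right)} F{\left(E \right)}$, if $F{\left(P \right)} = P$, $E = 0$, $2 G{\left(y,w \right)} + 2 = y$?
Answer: $0$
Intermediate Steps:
$G{\left(y,w \right)} = -1 + \frac{y}{2}$
$m{\left(p{\left(\left(-5 + 6\right) + G{\left(-2,-5 \right)},-3 \right)} \right)} F{\left(E \right)} = 16 \cdot 0 = 0$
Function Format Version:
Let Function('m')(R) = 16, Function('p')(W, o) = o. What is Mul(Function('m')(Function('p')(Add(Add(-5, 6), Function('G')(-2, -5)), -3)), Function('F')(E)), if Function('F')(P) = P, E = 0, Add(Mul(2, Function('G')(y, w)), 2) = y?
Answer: 0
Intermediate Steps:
Function('G')(y, w) = Add(-1, Mul(Rational(1, 2), y))
Mul(Function('m')(Function('p')(Add(Add(-5, 6), Function('G')(-2, -5)), -3)), Function('F')(E)) = Mul(16, 0) = 0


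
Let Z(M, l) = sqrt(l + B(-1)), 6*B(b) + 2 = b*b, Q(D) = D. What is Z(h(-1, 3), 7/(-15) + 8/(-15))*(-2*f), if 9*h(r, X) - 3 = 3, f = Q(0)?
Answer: 0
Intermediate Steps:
f = 0
h(r, X) = 2/3 (h(r, X) = 1/3 + (1/9)*3 = 1/3 + 1/3 = 2/3)
B(b) = -1/3 + b**2/6 (B(b) = -1/3 + (b*b)/6 = -1/3 + b**2/6)
Z(M, l) = sqrt(-1/6 + l) (Z(M, l) = sqrt(l + (-1/3 + (1/6)*(-1)**2)) = sqrt(l + (-1/3 + (1/6)*1)) = sqrt(l + (-1/3 + 1/6)) = sqrt(l - 1/6) = sqrt(-1/6 + l))
Z(h(-1, 3), 7/(-15) + 8/(-15))*(-2*f) = (sqrt(-6 + 36*(7/(-15) + 8/(-15)))/6)*(-2*0) = (sqrt(-6 + 36*(7*(-1/15) + 8*(-1/15)))/6)*0 = (sqrt(-6 + 36*(-7/15 - 8/15))/6)*0 = (sqrt(-6 + 36*(-1))/6)*0 = (sqrt(-6 - 36)/6)*0 = (sqrt(-42)/6)*0 = ((I*sqrt(42))/6)*0 = (I*sqrt(42)/6)*0 = 0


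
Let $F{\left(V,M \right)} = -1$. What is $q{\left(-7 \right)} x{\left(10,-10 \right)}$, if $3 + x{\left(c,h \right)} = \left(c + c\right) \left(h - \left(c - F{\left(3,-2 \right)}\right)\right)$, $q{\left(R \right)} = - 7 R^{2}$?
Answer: $145089$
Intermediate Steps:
$x{\left(c,h \right)} = -3 + 2 c \left(-1 + h - c\right)$ ($x{\left(c,h \right)} = -3 + \left(c + c\right) \left(h - \left(1 + c\right)\right) = -3 + 2 c \left(-1 + h - c\right)$)
$q{\left(-7 \right)} x{\left(10,-10 \right)} = - 7 \left(-7\right)^{2} \left(-3 - 20 - 2 \cdot 10^{2} + 2 \cdot 10 \left(-10\right)\right) = \left(-7\right) 49 \left(-3 - 20 - 200 - 200\right) = - 343 \left(-3 - 20 - 200 - 200\right) = \left(-343\right) \left(-423\right) = 145089$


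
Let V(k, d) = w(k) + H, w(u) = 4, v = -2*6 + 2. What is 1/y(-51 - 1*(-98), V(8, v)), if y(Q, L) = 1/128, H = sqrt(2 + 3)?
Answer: 128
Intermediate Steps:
v = -10 (v = -12 + 2 = -10)
H = sqrt(5) ≈ 2.2361
V(k, d) = 4 + sqrt(5)
y(Q, L) = 1/128
1/y(-51 - 1*(-98), V(8, v)) = 1/(1/128) = 128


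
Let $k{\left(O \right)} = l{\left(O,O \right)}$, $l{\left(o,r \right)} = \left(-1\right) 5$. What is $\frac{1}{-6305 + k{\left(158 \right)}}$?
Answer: $- \frac{1}{6310} \approx -0.00015848$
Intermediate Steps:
$l{\left(o,r \right)} = -5$
$k{\left(O \right)} = -5$
$\frac{1}{-6305 + k{\left(158 \right)}} = \frac{1}{-6305 - 5} = \frac{1}{-6310} = - \frac{1}{6310}$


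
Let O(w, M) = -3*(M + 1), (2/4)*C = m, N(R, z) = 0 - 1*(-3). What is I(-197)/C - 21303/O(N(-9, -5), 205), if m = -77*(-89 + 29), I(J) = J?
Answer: 32786329/951720 ≈ 34.450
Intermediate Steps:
N(R, z) = 3 (N(R, z) = 0 + 3 = 3)
m = 4620 (m = -77*(-60) = 4620)
C = 9240 (C = 2*4620 = 9240)
O(w, M) = -3 - 3*M (O(w, M) = -3*(1 + M) = -3 - 3*M)
I(-197)/C - 21303/O(N(-9, -5), 205) = -197/9240 - 21303/(-3 - 3*205) = -197*1/9240 - 21303/(-3 - 615) = -197/9240 - 21303/(-618) = -197/9240 - 21303*(-1/618) = -197/9240 + 7101/206 = 32786329/951720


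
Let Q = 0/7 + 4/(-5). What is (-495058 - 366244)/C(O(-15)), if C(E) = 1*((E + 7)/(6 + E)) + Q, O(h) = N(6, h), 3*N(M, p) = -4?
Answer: -60291140/29 ≈ -2.0790e+6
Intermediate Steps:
N(M, p) = -4/3 (N(M, p) = (⅓)*(-4) = -4/3)
O(h) = -4/3
Q = -⅘ (Q = 0*(⅐) + 4*(-⅕) = 0 - ⅘ = -⅘ ≈ -0.80000)
C(E) = -⅘ + (7 + E)/(6 + E) (C(E) = 1*((E + 7)/(6 + E)) - ⅘ = 1*((7 + E)/(6 + E)) - ⅘ = (7 + E)/(6 + E) - ⅘ = -⅘ + (7 + E)/(6 + E))
(-495058 - 366244)/C(O(-15)) = (-495058 - 366244)/(((11 - 4/3)/(5*(6 - 4/3)))) = -861302/((⅕)*(29/3)/(14/3)) = -861302/((⅕)*(3/14)*(29/3)) = -861302/29/70 = -861302*70/29 = -60291140/29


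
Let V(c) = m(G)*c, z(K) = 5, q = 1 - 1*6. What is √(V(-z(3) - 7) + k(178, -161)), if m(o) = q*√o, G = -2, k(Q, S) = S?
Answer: √(-161 + 60*I*√2) ≈ 3.2397 + 13.096*I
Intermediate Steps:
q = -5 (q = 1 - 6 = -5)
m(o) = -5*√o
V(c) = -5*I*c*√2 (V(c) = (-5*I*√2)*c = -5*I*c*√2)
√(V(-z(3) - 7) + k(178, -161)) = √(-5*I*(-1*5 - 7)*√2 - 161) = √(-5*I*(-5 - 7)*√2 - 161) = √(-5*I*(-12)*√2 - 161) = √(60*I*√2 - 161) = √(-161 + 60*I*√2)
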